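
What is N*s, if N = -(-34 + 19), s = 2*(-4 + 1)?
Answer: -90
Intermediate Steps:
s = -6 (s = 2*(-3) = -6)
N = 15 (N = -1*(-15) = 15)
N*s = 15*(-6) = -90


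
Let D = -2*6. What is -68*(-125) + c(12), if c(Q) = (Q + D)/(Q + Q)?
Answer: 8500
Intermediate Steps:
D = -12
c(Q) = (-12 + Q)/(2*Q) (c(Q) = (Q - 12)/(Q + Q) = (-12 + Q)/((2*Q)) = (-12 + Q)*(1/(2*Q)) = (-12 + Q)/(2*Q))
-68*(-125) + c(12) = -68*(-125) + (½)*(-12 + 12)/12 = 8500 + (½)*(1/12)*0 = 8500 + 0 = 8500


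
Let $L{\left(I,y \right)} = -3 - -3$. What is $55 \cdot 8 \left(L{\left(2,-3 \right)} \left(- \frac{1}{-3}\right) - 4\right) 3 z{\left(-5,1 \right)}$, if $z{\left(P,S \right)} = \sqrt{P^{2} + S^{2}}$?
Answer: $- 5280 \sqrt{26} \approx -26923.0$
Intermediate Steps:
$L{\left(I,y \right)} = 0$ ($L{\left(I,y \right)} = -3 + 3 = 0$)
$55 \cdot 8 \left(L{\left(2,-3 \right)} \left(- \frac{1}{-3}\right) - 4\right) 3 z{\left(-5,1 \right)} = 55 \cdot 8 \left(0 \left(- \frac{1}{-3}\right) - 4\right) 3 \sqrt{\left(-5\right)^{2} + 1^{2}} = 55 \cdot 8 \left(0 \left(\left(-1\right) \left(- \frac{1}{3}\right)\right) - 4\right) 3 \sqrt{25 + 1} = 55 \cdot 8 \left(0 \cdot \frac{1}{3} - 4\right) 3 \sqrt{26} = 55 \cdot 8 \left(0 - 4\right) 3 \sqrt{26} = 55 \cdot 8 \left(-4\right) 3 \sqrt{26} = 55 \cdot 8 \left(- 12 \sqrt{26}\right) = 55 \left(- 96 \sqrt{26}\right) = - 5280 \sqrt{26}$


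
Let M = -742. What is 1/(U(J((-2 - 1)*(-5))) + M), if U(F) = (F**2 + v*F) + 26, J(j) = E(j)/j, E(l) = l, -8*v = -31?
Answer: -8/5689 ≈ -0.0014062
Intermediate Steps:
v = 31/8 (v = -1/8*(-31) = 31/8 ≈ 3.8750)
J(j) = 1 (J(j) = j/j = 1)
U(F) = 26 + F**2 + 31*F/8 (U(F) = (F**2 + 31*F/8) + 26 = 26 + F**2 + 31*F/8)
1/(U(J((-2 - 1)*(-5))) + M) = 1/((26 + 1**2 + (31/8)*1) - 742) = 1/((26 + 1 + 31/8) - 742) = 1/(247/8 - 742) = 1/(-5689/8) = -8/5689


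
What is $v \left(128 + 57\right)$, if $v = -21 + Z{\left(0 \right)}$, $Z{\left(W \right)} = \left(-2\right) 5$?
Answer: $-5735$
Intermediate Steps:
$Z{\left(W \right)} = -10$
$v = -31$ ($v = -21 - 10 = -31$)
$v \left(128 + 57\right) = - 31 \left(128 + 57\right) = \left(-31\right) 185 = -5735$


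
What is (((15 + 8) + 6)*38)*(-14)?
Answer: -15428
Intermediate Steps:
(((15 + 8) + 6)*38)*(-14) = ((23 + 6)*38)*(-14) = (29*38)*(-14) = 1102*(-14) = -15428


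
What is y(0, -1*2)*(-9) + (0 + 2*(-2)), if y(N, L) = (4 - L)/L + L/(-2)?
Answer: 14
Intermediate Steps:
y(N, L) = -L/2 + (4 - L)/L (y(N, L) = (4 - L)/L + L*(-½) = (4 - L)/L - L/2 = -L/2 + (4 - L)/L)
y(0, -1*2)*(-9) + (0 + 2*(-2)) = (-1 + 4/((-1*2)) - (-1)*2/2)*(-9) + (0 + 2*(-2)) = (-1 + 4/(-2) - ½*(-2))*(-9) + (0 - 4) = (-1 + 4*(-½) + 1)*(-9) - 4 = (-1 - 2 + 1)*(-9) - 4 = -2*(-9) - 4 = 18 - 4 = 14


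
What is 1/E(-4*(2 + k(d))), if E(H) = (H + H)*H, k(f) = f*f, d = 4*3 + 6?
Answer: 1/3400832 ≈ 2.9405e-7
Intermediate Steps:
d = 18 (d = 12 + 6 = 18)
k(f) = f**2
E(H) = 2*H**2 (E(H) = (2*H)*H = 2*H**2)
1/E(-4*(2 + k(d))) = 1/(2*(-4*(2 + 18**2))**2) = 1/(2*(-4*(2 + 324))**2) = 1/(2*(-4*326)**2) = 1/(2*(-1304)**2) = 1/(2*1700416) = 1/3400832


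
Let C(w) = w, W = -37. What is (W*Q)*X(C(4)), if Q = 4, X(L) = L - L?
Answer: 0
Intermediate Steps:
X(L) = 0
(W*Q)*X(C(4)) = -37*4*0 = -148*0 = 0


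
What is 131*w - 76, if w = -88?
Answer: -11604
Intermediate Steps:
131*w - 76 = 131*(-88) - 76 = -11528 - 76 = -11604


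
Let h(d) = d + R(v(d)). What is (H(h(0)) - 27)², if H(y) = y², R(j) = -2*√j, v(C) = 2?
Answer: 361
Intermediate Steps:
h(d) = d - 2*√2
(H(h(0)) - 27)² = ((0 - 2*√2)² - 27)² = ((-2*√2)² - 27)² = (8 - 27)² = (-19)² = 361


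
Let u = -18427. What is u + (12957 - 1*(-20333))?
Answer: 14863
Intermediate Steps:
u + (12957 - 1*(-20333)) = -18427 + (12957 - 1*(-20333)) = -18427 + (12957 + 20333) = -18427 + 33290 = 14863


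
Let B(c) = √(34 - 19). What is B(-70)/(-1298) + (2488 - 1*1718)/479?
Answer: 770/479 - √15/1298 ≈ 1.6045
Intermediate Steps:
B(c) = √15
B(-70)/(-1298) + (2488 - 1*1718)/479 = √15/(-1298) + (2488 - 1*1718)/479 = √15*(-1/1298) + (2488 - 1718)*(1/479) = -√15/1298 + 770*(1/479) = -√15/1298 + 770/479 = 770/479 - √15/1298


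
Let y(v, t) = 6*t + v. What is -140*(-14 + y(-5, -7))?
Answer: 8540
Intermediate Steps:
y(v, t) = v + 6*t
-140*(-14 + y(-5, -7)) = -140*(-14 + (-5 + 6*(-7))) = -140*(-14 + (-5 - 42)) = -140*(-14 - 47) = -140*(-61) = 8540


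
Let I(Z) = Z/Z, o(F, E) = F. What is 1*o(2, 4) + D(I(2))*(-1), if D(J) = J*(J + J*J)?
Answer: 0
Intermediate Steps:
I(Z) = 1
D(J) = J*(J + J²)
1*o(2, 4) + D(I(2))*(-1) = 1*2 + (1²*(1 + 1))*(-1) = 2 + (1*2)*(-1) = 2 + 2*(-1) = 2 - 2 = 0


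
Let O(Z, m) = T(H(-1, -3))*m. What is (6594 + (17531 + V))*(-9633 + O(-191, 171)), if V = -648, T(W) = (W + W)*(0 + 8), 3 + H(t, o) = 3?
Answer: -226153941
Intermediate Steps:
H(t, o) = 0 (H(t, o) = -3 + 3 = 0)
T(W) = 16*W (T(W) = (2*W)*8 = 16*W)
O(Z, m) = 0 (O(Z, m) = (16*0)*m = 0*m = 0)
(6594 + (17531 + V))*(-9633 + O(-191, 171)) = (6594 + (17531 - 648))*(-9633 + 0) = (6594 + 16883)*(-9633) = 23477*(-9633) = -226153941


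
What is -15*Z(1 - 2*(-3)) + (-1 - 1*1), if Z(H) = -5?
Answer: 73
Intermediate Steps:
-15*Z(1 - 2*(-3)) + (-1 - 1*1) = -15*(-5) + (-1 - 1*1) = 75 + (-1 - 1) = 75 - 2 = 73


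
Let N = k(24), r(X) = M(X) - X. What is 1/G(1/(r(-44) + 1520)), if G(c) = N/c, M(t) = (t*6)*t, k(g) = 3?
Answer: 1/39540 ≈ 2.5291e-5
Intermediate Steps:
M(t) = 6*t² (M(t) = (6*t)*t = 6*t²)
r(X) = -X + 6*X² (r(X) = 6*X² - X = -X + 6*X²)
N = 3
G(c) = 3/c
1/G(1/(r(-44) + 1520)) = 1/(3/(1/(-44*(-1 + 6*(-44)) + 1520))) = 1/(3/(1/(-44*(-1 - 264) + 1520))) = 1/(3/(1/(-44*(-265) + 1520))) = 1/(3/(1/(11660 + 1520))) = 1/(3/(1/13180)) = 1/(3*13180) = 1/39540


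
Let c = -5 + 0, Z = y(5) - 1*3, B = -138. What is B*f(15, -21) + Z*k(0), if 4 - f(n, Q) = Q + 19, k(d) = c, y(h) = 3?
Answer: -828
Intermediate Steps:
Z = 0 (Z = 3 - 1*3 = 3 - 3 = 0)
c = -5
k(d) = -5
f(n, Q) = -15 - Q (f(n, Q) = 4 - (Q + 19) = 4 - (19 + Q) = 4 + (-19 - Q) = -15 - Q)
B*f(15, -21) + Z*k(0) = -138*(-15 - 1*(-21)) + 0*(-5) = -138*(-15 + 21) + 0 = -138*6 + 0 = -828 + 0 = -828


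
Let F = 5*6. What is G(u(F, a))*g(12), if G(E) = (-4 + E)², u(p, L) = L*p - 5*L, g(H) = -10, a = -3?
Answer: -62410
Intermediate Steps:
F = 30
u(p, L) = -5*L + L*p
G(u(F, a))*g(12) = (-4 - 3*(-5 + 30))²*(-10) = (-4 - 3*25)²*(-10) = (-4 - 75)²*(-10) = (-79)²*(-10) = 6241*(-10) = -62410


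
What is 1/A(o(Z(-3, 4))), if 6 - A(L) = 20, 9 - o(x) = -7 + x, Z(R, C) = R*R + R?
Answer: -1/14 ≈ -0.071429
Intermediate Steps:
Z(R, C) = R + R² (Z(R, C) = R² + R = R + R²)
o(x) = 16 - x (o(x) = 9 - (-7 + x) = 9 + (7 - x) = 16 - x)
A(L) = -14 (A(L) = 6 - 1*20 = 6 - 20 = -14)
1/A(o(Z(-3, 4))) = 1/(-14) = -1/14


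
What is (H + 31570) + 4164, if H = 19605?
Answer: 55339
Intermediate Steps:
(H + 31570) + 4164 = (19605 + 31570) + 4164 = 51175 + 4164 = 55339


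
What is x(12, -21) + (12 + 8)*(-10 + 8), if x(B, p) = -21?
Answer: -61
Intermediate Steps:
x(12, -21) + (12 + 8)*(-10 + 8) = -21 + (12 + 8)*(-10 + 8) = -21 + 20*(-2) = -21 - 40 = -61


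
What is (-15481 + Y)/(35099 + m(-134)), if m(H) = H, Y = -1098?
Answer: -16579/34965 ≈ -0.47416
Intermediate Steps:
(-15481 + Y)/(35099 + m(-134)) = (-15481 - 1098)/(35099 - 134) = -16579/34965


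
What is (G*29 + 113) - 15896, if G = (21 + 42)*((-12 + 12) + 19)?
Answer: 18930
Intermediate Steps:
G = 1197 (G = 63*(0 + 19) = 63*19 = 1197)
(G*29 + 113) - 15896 = (1197*29 + 113) - 15896 = (34713 + 113) - 15896 = 34826 - 15896 = 18930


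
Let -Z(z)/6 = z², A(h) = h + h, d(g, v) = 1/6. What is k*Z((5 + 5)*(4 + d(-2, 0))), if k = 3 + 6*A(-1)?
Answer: 93750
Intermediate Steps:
d(g, v) = ⅙
A(h) = 2*h
Z(z) = -6*z²
k = -9 (k = 3 + 6*(2*(-1)) = 3 + 6*(-2) = 3 - 12 = -9)
k*Z((5 + 5)*(4 + d(-2, 0))) = -(-54)*((5 + 5)*(4 + ⅙))² = -(-54)*(10*(25/6))² = -(-54)*(125/3)² = -(-54)*15625/9 = -9*(-31250/3) = 93750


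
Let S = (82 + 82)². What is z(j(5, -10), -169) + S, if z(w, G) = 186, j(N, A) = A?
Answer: 27082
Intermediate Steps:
S = 26896 (S = 164² = 26896)
z(j(5, -10), -169) + S = 186 + 26896 = 27082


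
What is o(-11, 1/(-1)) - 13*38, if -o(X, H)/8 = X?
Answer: -406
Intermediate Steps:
o(X, H) = -8*X
o(-11, 1/(-1)) - 13*38 = -8*(-11) - 13*38 = 88 - 494 = -406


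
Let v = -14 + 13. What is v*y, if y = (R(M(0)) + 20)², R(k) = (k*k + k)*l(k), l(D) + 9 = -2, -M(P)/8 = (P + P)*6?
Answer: -400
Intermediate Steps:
M(P) = -96*P (M(P) = -8*(P + P)*6 = -8*2*P*6 = -96*P)
l(D) = -11 (l(D) = -9 - 2 = -11)
v = -1
R(k) = -11*k - 11*k² (R(k) = (k*k + k)*(-11) = (k² + k)*(-11) = (k + k²)*(-11) = -11*k - 11*k²)
y = 400 (y = (-11*(-96*0)*(1 - 96*0) + 20)² = (-11*0*(1 + 0) + 20)² = (-11*0*1 + 20)² = (0 + 20)² = 20² = 400)
v*y = -1*400 = -400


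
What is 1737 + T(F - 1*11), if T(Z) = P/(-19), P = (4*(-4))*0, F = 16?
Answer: 1737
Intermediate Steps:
P = 0 (P = -16*0 = 0)
T(Z) = 0 (T(Z) = 0/(-19) = 0*(-1/19) = 0)
1737 + T(F - 1*11) = 1737 + 0 = 1737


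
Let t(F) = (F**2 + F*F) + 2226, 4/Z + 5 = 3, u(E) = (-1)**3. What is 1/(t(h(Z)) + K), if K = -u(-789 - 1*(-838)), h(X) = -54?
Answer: 1/8059 ≈ 0.00012408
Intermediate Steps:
u(E) = -1
Z = -2 (Z = 4/(-5 + 3) = 4/(-2) = 4*(-1/2) = -2)
K = 1 (K = -1*(-1) = 1)
t(F) = 2226 + 2*F**2 (t(F) = (F**2 + F**2) + 2226 = 2*F**2 + 2226 = 2226 + 2*F**2)
1/(t(h(Z)) + K) = 1/((2226 + 2*(-54)**2) + 1) = 1/((2226 + 2*2916) + 1) = 1/((2226 + 5832) + 1) = 1/(8058 + 1) = 1/8059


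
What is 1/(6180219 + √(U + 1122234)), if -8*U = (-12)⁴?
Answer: 2060073/12731701922773 - √1119642/38195105768319 ≈ 1.6178e-7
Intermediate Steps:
U = -2592 (U = -⅛*(-12)⁴ = -⅛*20736 = -2592)
1/(6180219 + √(U + 1122234)) = 1/(6180219 + √(-2592 + 1122234)) = 1/(6180219 + √1119642)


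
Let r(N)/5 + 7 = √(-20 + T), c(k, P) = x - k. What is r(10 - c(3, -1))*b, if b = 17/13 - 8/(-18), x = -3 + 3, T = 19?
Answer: -7175/117 + 1025*I/117 ≈ -61.325 + 8.7607*I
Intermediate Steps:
x = 0
c(k, P) = -k (c(k, P) = 0 - k = -k)
r(N) = -35 + 5*I (r(N) = -35 + 5*√(-20 + 19) = -35 + 5*√(-1) = -35 + 5*I)
b = 205/117 (b = 17*(1/13) - 8*(-1/18) = 17/13 + 4/9 = 205/117 ≈ 1.7521)
r(10 - c(3, -1))*b = (-35 + 5*I)*(205/117) = -7175/117 + 1025*I/117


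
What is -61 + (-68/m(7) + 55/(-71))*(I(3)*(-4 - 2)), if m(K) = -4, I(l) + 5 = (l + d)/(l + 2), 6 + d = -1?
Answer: 178793/355 ≈ 503.64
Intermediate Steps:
d = -7 (d = -6 - 1 = -7)
I(l) = -5 + (-7 + l)/(2 + l) (I(l) = -5 + (l - 7)/(l + 2) = -5 + (-7 + l)/(2 + l))
-61 + (-68/m(7) + 55/(-71))*(I(3)*(-4 - 2)) = -61 + (-68/(-4) + 55/(-71))*(((-17 - 4*3)/(2 + 3))*(-4 - 2)) = -61 + (-68*(-1/4) + 55*(-1/71))*(((-17 - 12)/5)*(-6)) = -61 + (17 - 55/71)*(((1/5)*(-29))*(-6)) = -61 + 1152*(-29/5*(-6))/71 = -61 + (1152/71)*(174/5) = -61 + 200448/355 = 178793/355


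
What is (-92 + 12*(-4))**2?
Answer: 19600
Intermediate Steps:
(-92 + 12*(-4))**2 = (-92 - 48)**2 = (-140)**2 = 19600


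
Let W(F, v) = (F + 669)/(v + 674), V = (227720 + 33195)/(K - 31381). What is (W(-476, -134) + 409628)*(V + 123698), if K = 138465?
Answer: 325564529462500579/6425040 ≈ 5.0671e+10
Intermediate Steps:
V = 260915/107084 (V = (227720 + 33195)/(138465 - 31381) = 260915/107084 ≈ 2.4365)
W(F, v) = (669 + F)/(674 + v)
(W(-476, -134) + 409628)*(V + 123698) = ((669 - 476)/(674 - 134) + 409628)*(260915/107084 + 123698) = (193/540 + 409628)*(13246337547/107084) = (221199313/540)*(13246337547/107084) = 325564529462500579/6425040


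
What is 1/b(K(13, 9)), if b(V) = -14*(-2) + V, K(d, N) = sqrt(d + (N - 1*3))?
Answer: 28/765 - sqrt(19)/765 ≈ 0.030903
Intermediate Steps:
K(d, N) = sqrt(-3 + N + d) (K(d, N) = sqrt(d + (N - 3)) = sqrt(d + (-3 + N)) = sqrt(-3 + N + d))
b(V) = 28 + V
1/b(K(13, 9)) = 1/(28 + sqrt(-3 + 9 + 13)) = 1/(28 + sqrt(19))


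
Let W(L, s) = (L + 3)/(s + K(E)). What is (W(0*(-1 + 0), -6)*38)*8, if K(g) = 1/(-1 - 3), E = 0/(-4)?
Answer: -3648/25 ≈ -145.92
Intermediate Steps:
E = 0 (E = 0*(-1/4) = 0)
K(g) = -1/4 (K(g) = 1/(-4) = -1/4)
W(L, s) = (3 + L)/(-1/4 + s) (W(L, s) = (L + 3)/(s - 1/4) = (3 + L)/(-1/4 + s))
(W(0*(-1 + 0), -6)*38)*8 = ((4*(3 + 0*(-1 + 0))/(-1 + 4*(-6)))*38)*8 = ((4*(3 + 0*(-1))/(-1 - 24))*38)*8 = ((4*(3 + 0)/(-25))*38)*8 = ((4*(-1/25)*3)*38)*8 = -12/25*38*8 = -456/25*8 = -3648/25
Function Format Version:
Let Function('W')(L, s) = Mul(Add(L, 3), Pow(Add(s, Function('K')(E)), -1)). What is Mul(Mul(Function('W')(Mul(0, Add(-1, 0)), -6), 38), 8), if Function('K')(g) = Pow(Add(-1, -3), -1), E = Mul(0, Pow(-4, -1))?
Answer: Rational(-3648, 25) ≈ -145.92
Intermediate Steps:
E = 0 (E = Mul(0, Rational(-1, 4)) = 0)
Function('K')(g) = Rational(-1, 4) (Function('K')(g) = Pow(-4, -1) = Rational(-1, 4))
Function('W')(L, s) = Mul(Pow(Add(Rational(-1, 4), s), -1), Add(3, L)) (Function('W')(L, s) = Mul(Add(L, 3), Pow(Add(s, Rational(-1, 4)), -1)) = Mul(Add(3, L), Pow(Add(Rational(-1, 4), s), -1)) = Mul(Pow(Add(Rational(-1, 4), s), -1), Add(3, L)))
Mul(Mul(Function('W')(Mul(0, Add(-1, 0)), -6), 38), 8) = Mul(Mul(Mul(4, Pow(Add(-1, Mul(4, -6)), -1), Add(3, Mul(0, Add(-1, 0)))), 38), 8) = Mul(Mul(Mul(4, Pow(Add(-1, -24), -1), Add(3, Mul(0, -1))), 38), 8) = Mul(Mul(Mul(4, Pow(-25, -1), Add(3, 0)), 38), 8) = Mul(Mul(Mul(4, Rational(-1, 25), 3), 38), 8) = Mul(Mul(Rational(-12, 25), 38), 8) = Mul(Rational(-456, 25), 8) = Rational(-3648, 25)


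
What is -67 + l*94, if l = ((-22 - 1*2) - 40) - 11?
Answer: -7117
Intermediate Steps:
l = -75 (l = ((-22 - 2) - 40) - 11 = (-24 - 40) - 11 = -64 - 11 = -75)
-67 + l*94 = -67 - 75*94 = -67 - 7050 = -7117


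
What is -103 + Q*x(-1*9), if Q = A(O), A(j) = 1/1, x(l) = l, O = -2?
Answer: -112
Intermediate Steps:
A(j) = 1
Q = 1
-103 + Q*x(-1*9) = -103 + 1*(-1*9) = -103 + 1*(-9) = -103 - 9 = -112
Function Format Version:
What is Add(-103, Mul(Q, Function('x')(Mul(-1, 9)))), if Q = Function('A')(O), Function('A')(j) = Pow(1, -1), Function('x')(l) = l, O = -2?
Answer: -112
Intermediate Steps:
Function('A')(j) = 1
Q = 1
Add(-103, Mul(Q, Function('x')(Mul(-1, 9)))) = Add(-103, Mul(1, Mul(-1, 9))) = Add(-103, Mul(1, -9)) = Add(-103, -9) = -112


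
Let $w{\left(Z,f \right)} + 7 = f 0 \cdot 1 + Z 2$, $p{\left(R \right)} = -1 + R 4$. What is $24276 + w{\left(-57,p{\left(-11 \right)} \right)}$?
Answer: $24155$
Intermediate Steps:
$p{\left(R \right)} = -1 + 4 R$
$w{\left(Z,f \right)} = -7 + 2 Z$ ($w{\left(Z,f \right)} = -7 + \left(f 0 \cdot 1 + Z 2\right) = -7 + \left(0 \cdot 1 + 2 Z\right) = -7 + \left(0 + 2 Z\right) = -7 + 2 Z$)
$24276 + w{\left(-57,p{\left(-11 \right)} \right)} = 24276 + \left(-7 + 2 \left(-57\right)\right) = 24276 - 121 = 24155$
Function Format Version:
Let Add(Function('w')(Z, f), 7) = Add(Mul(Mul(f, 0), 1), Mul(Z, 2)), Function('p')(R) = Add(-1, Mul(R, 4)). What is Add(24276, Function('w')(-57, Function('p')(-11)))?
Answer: 24155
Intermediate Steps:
Function('p')(R) = Add(-1, Mul(4, R))
Function('w')(Z, f) = Add(-7, Mul(2, Z)) (Function('w')(Z, f) = Add(-7, Add(Mul(Mul(f, 0), 1), Mul(Z, 2))) = Add(-7, Add(Mul(0, 1), Mul(2, Z))) = Add(-7, Add(0, Mul(2, Z))) = Add(-7, Mul(2, Z)))
Add(24276, Function('w')(-57, Function('p')(-11))) = Add(24276, Add(-7, Mul(2, -57))) = Add(24276, Add(-7, -114)) = Add(24276, -121) = 24155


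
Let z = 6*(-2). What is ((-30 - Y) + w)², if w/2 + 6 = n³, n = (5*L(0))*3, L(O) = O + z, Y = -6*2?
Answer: 136049595840900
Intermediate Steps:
z = -12
Y = -12
L(O) = -12 + O (L(O) = O - 12 = -12 + O)
n = -180 (n = (5*(-12 + 0))*3 = (5*(-12))*3 = -60*3 = -180)
w = -11664012 (w = -12 + 2*(-180)³ = -12 + 2*(-5832000) = -12 - 11664000 = -11664012)
((-30 - Y) + w)² = ((-30 - 1*(-12)) - 11664012)² = ((-30 + 12) - 11664012)² = (-18 - 11664012)² = (-11664030)² = 136049595840900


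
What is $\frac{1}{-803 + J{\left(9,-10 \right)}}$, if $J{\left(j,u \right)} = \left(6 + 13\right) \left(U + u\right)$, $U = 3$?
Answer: $- \frac{1}{936} \approx -0.0010684$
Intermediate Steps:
$J{\left(j,u \right)} = 57 + 19 u$ ($J{\left(j,u \right)} = \left(6 + 13\right) \left(3 + u\right) = 19 \left(3 + u\right) = 57 + 19 u$)
$\frac{1}{-803 + J{\left(9,-10 \right)}} = \frac{1}{-803 + \left(57 + 19 \left(-10\right)\right)} = \frac{1}{-803 + \left(57 - 190\right)} = \frac{1}{-803 - 133} = \frac{1}{-936} = - \frac{1}{936}$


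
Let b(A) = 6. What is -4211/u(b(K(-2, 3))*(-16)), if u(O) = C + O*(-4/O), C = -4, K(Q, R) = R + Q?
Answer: 4211/8 ≈ 526.38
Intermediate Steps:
K(Q, R) = Q + R
u(O) = -8 (u(O) = -4 + O*(-4/O) = -4 - 4 = -8)
-4211/u(b(K(-2, 3))*(-16)) = -4211/(-8) = -4211*(-1/8) = 4211/8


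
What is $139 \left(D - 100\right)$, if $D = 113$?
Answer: $1807$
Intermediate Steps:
$139 \left(D - 100\right) = 139 \left(113 - 100\right) = 139 \cdot 13 = 1807$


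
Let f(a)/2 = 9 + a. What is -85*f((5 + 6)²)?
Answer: -22100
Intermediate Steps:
f(a) = 18 + 2*a (f(a) = 2*(9 + a) = 18 + 2*a)
-85*f((5 + 6)²) = -85*(18 + 2*(5 + 6)²) = -85*(18 + 2*11²) = -85*(18 + 2*121) = -85*(18 + 242) = -85*260 = -22100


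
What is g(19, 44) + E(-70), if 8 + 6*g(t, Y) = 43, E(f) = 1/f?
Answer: 611/105 ≈ 5.8190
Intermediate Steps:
g(t, Y) = 35/6 (g(t, Y) = -4/3 + (⅙)*43 = -4/3 + 43/6 = 35/6)
g(19, 44) + E(-70) = 35/6 + 1/(-70) = 35/6 - 1/70 = 611/105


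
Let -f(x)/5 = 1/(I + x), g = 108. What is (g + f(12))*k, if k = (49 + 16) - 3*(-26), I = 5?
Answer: 261833/17 ≈ 15402.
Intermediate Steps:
f(x) = -5/(5 + x)
k = 143 (k = 65 - 1*(-78) = 65 + 78 = 143)
(g + f(12))*k = (108 - 5/(5 + 12))*143 = (108 - 5/17)*143 = (1831/17)*143 = 261833/17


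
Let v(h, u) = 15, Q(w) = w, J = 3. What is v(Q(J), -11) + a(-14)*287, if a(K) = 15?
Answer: 4320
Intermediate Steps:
v(Q(J), -11) + a(-14)*287 = 15 + 15*287 = 15 + 4305 = 4320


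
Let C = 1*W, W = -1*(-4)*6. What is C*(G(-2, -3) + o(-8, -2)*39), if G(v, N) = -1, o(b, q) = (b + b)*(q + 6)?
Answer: -59928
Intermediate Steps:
o(b, q) = 2*b*(6 + q) (o(b, q) = (2*b)*(6 + q) = 2*b*(6 + q))
W = 24 (W = 4*6 = 24)
C = 24 (C = 1*24 = 24)
C*(G(-2, -3) + o(-8, -2)*39) = 24*(-1 + (2*(-8)*(6 - 2))*39) = 24*(-1 + (2*(-8)*4)*39) = 24*(-1 - 64*39) = 24*(-1 - 2496) = 24*(-2497) = -59928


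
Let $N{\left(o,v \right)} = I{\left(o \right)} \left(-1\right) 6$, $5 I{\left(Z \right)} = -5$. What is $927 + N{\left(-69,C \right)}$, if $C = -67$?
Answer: $933$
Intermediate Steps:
$I{\left(Z \right)} = -1$ ($I{\left(Z \right)} = \frac{1}{5} \left(-5\right) = -1$)
$N{\left(o,v \right)} = 6$ ($N{\left(o,v \right)} = \left(-1\right) \left(-1\right) 6 = 1 \cdot 6 = 6$)
$927 + N{\left(-69,C \right)} = 927 + 6 = 933$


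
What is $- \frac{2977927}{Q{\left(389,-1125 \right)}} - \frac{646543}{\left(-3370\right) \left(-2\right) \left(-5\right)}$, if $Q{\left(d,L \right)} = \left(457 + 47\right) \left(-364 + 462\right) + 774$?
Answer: $- \frac{33960831881}{845297100} \approx -40.176$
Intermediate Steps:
$Q{\left(d,L \right)} = 50166$ ($Q{\left(d,L \right)} = 504 \cdot 98 + 774 = 49392 + 774 = 50166$)
$- \frac{2977927}{Q{\left(389,-1125 \right)}} - \frac{646543}{\left(-3370\right) \left(-2\right) \left(-5\right)} = - \frac{2977927}{50166} - \frac{646543}{\left(-3370\right) \left(-2\right) \left(-5\right)} = \left(-2977927\right) \frac{1}{50166} - \frac{646543}{6740 \left(-5\right)} = - \frac{2977927}{50166} - \frac{646543}{-33700} = - \frac{2977927}{50166} - - \frac{646543}{33700} = - \frac{2977927}{50166} + \frac{646543}{33700} = - \frac{33960831881}{845297100}$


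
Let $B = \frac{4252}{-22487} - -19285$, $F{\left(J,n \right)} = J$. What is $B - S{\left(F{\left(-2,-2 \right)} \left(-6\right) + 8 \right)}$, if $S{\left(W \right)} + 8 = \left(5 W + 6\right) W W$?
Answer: $- \frac{519611361}{22487} \approx -23107.0$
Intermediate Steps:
$B = \frac{433657543}{22487}$ ($B = 4252 \left(- \frac{1}{22487}\right) + 19285 = - \frac{4252}{22487} + 19285 = \frac{433657543}{22487} \approx 19285.0$)
$S{\left(W \right)} = -8 + W^{2} \left(6 + 5 W\right)$ ($S{\left(W \right)} = -8 + \left(5 W + 6\right) W W = -8 + \left(6 + 5 W\right) W W = -8 + W \left(6 + 5 W\right) W = -8 + W^{2} \left(6 + 5 W\right)$)
$B - S{\left(F{\left(-2,-2 \right)} \left(-6\right) + 8 \right)} = \frac{433657543}{22487} - \left(-8 + 5 \left(\left(-2\right) \left(-6\right) + 8\right)^{3} + 6 \left(\left(-2\right) \left(-6\right) + 8\right)^{2}\right) = \frac{433657543}{22487} - \left(-8 + 5 \left(12 + 8\right)^{3} + 6 \left(12 + 8\right)^{2}\right) = \frac{433657543}{22487} - \left(-8 + 5 \cdot 20^{3} + 6 \cdot 20^{2}\right) = \frac{433657543}{22487} - \left(-8 + 5 \cdot 8000 + 6 \cdot 400\right) = \frac{433657543}{22487} - \left(-8 + 40000 + 2400\right) = \frac{433657543}{22487} - 42392 = - \frac{519611361}{22487}$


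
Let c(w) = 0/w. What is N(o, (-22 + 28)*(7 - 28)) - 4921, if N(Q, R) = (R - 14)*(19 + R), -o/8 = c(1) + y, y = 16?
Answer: 10059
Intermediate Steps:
c(w) = 0
o = -128 (o = -8*(0 + 16) = -8*16 = -128)
N(Q, R) = (-14 + R)*(19 + R)
N(o, (-22 + 28)*(7 - 28)) - 4921 = (-266 + ((-22 + 28)*(7 - 28))² + 5*((-22 + 28)*(7 - 28))) - 4921 = (-266 + (6*(-21))² + 5*(6*(-21))) - 4921 = (-266 + (-126)² + 5*(-126)) - 4921 = (-266 + 15876 - 630) - 4921 = 14980 - 4921 = 10059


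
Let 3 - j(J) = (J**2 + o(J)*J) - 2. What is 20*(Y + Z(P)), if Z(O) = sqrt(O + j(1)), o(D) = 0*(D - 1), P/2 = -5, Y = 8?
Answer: 160 + 20*I*sqrt(6) ≈ 160.0 + 48.99*I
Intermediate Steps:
P = -10 (P = 2*(-5) = -10)
o(D) = 0 (o(D) = 0*(-1 + D) = 0)
j(J) = 5 - J**2 (j(J) = 3 - ((J**2 + 0*J) - 2) = 3 - ((J**2 + 0) - 2) = 3 - (J**2 - 2) = 3 - (-2 + J**2) = 3 + (2 - J**2) = 5 - J**2)
Z(O) = sqrt(4 + O) (Z(O) = sqrt(O + (5 - 1*1**2)) = sqrt(O + (5 - 1*1)) = sqrt(O + (5 - 1)) = sqrt(O + 4) = sqrt(4 + O))
20*(Y + Z(P)) = 20*(8 + sqrt(4 - 10)) = 20*(8 + sqrt(-6)) = 20*(8 + I*sqrt(6)) = 160 + 20*I*sqrt(6)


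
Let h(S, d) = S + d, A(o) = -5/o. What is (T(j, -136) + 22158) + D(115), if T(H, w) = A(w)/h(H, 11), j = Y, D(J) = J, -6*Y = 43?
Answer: 34834987/1564 ≈ 22273.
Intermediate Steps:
Y = -43/6 (Y = -⅙*43 = -43/6 ≈ -7.1667)
j = -43/6 ≈ -7.1667
T(H, w) = -5/(w*(11 + H)) (T(H, w) = (-5/w)/(H + 11) = (-5/w)/(11 + H) = -5/(w*(11 + H)))
(T(j, -136) + 22158) + D(115) = (-5/(-136*(11 - 43/6)) + 22158) + 115 = (-5*(-1/136)/23/6 + 22158) + 115 = (-5*(-1/136)*6/23 + 22158) + 115 = (15/1564 + 22158) + 115 = 34655127/1564 + 115 = 34834987/1564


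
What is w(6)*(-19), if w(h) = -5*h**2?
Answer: 3420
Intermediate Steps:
w(6)*(-19) = -5*6**2*(-19) = -5*36*(-19) = -180*(-19) = 3420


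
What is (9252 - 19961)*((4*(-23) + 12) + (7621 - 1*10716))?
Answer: 34001075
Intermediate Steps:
(9252 - 19961)*((4*(-23) + 12) + (7621 - 1*10716)) = -10709*((-92 + 12) + (7621 - 10716)) = -10709*(-80 - 3095) = -10709*(-3175) = 34001075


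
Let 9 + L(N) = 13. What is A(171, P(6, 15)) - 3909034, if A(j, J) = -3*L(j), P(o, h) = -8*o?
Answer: -3909046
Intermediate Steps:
L(N) = 4 (L(N) = -9 + 13 = 4)
A(j, J) = -12 (A(j, J) = -3*4 = -12)
A(171, P(6, 15)) - 3909034 = -12 - 3909034 = -3909046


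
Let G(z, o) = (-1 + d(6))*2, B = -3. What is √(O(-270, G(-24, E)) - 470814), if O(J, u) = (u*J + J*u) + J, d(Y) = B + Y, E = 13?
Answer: 2*I*√118311 ≈ 687.93*I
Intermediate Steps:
d(Y) = -3 + Y
G(z, o) = 4 (G(z, o) = (-1 + (-3 + 6))*2 = (-1 + 3)*2 = 2*2 = 4)
O(J, u) = J + 2*J*u (O(J, u) = (J*u + J*u) + J = 2*J*u + J = J + 2*J*u)
√(O(-270, G(-24, E)) - 470814) = √(-270*(1 + 2*4) - 470814) = √(-270*(1 + 8) - 470814) = √(-270*9 - 470814) = √(-2430 - 470814) = √(-473244) = 2*I*√118311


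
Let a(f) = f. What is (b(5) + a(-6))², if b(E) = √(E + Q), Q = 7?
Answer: 48 - 24*√3 ≈ 6.4308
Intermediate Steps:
b(E) = √(7 + E) (b(E) = √(E + 7) = √(7 + E))
(b(5) + a(-6))² = (√(7 + 5) - 6)² = (√12 - 6)² = (2*√3 - 6)² = (-6 + 2*√3)²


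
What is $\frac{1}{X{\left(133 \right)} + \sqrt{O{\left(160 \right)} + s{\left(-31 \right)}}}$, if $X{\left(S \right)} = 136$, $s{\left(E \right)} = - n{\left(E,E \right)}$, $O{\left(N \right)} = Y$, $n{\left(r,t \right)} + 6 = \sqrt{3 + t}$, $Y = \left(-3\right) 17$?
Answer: $\frac{1}{136 + \sqrt{-45 - 2 i \sqrt{7}}} \approx 0.007314 + 0.00036034 i$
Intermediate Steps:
$Y = -51$
$n{\left(r,t \right)} = -6 + \sqrt{3 + t}$
$O{\left(N \right)} = -51$
$s{\left(E \right)} = 6 - \sqrt{3 + E}$ ($s{\left(E \right)} = - (-6 + \sqrt{3 + E}) = 6 - \sqrt{3 + E}$)
$\frac{1}{X{\left(133 \right)} + \sqrt{O{\left(160 \right)} + s{\left(-31 \right)}}} = \frac{1}{136 + \sqrt{-51 + \left(6 - \sqrt{3 - 31}\right)}} = \frac{1}{136 + \sqrt{-51 + \left(6 - \sqrt{-28}\right)}} = \frac{1}{136 + \sqrt{-51 + \left(6 - 2 i \sqrt{7}\right)}} = \frac{1}{136 + \sqrt{-45 - 2 i \sqrt{7}}}$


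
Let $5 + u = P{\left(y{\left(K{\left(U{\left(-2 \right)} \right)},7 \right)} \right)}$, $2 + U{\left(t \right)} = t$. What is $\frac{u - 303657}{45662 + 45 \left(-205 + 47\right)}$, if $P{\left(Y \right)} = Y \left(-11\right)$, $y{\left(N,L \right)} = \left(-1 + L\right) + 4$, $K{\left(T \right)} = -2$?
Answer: $- \frac{75943}{9638} \approx -7.8795$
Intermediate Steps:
$U{\left(t \right)} = -2 + t$
$y{\left(N,L \right)} = 3 + L$
$P{\left(Y \right)} = - 11 Y$
$u = -115$ ($u = -5 - 11 \left(3 + 7\right) = -5 - 110 = -115$)
$\frac{u - 303657}{45662 + 45 \left(-205 + 47\right)} = \frac{-115 - 303657}{45662 + 45 \left(-205 + 47\right)} = - \frac{303772}{45662 + 45 \left(-158\right)} = - \frac{303772}{45662 - 7110} = - \frac{303772}{38552} = \left(-303772\right) \frac{1}{38552} = - \frac{75943}{9638}$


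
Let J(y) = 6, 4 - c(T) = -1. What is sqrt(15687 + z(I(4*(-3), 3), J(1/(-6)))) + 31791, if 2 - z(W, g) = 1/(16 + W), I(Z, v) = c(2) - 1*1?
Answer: 31791 + sqrt(1568895)/10 ≈ 31916.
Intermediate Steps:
c(T) = 5 (c(T) = 4 - 1*(-1) = 4 + 1 = 5)
I(Z, v) = 4 (I(Z, v) = 5 - 1*1 = 5 - 1 = 4)
z(W, g) = 2 - 1/(16 + W)
sqrt(15687 + z(I(4*(-3), 3), J(1/(-6)))) + 31791 = sqrt(15687 + (31 + 2*4)/(16 + 4)) + 31791 = sqrt(15687 + (31 + 8)/20) + 31791 = sqrt(15687 + (1/20)*39) + 31791 = sqrt(15687 + 39/20) + 31791 = sqrt(313779/20) + 31791 = sqrt(1568895)/10 + 31791 = 31791 + sqrt(1568895)/10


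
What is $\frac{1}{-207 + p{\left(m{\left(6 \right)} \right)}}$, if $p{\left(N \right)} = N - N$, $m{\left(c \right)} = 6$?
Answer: $- \frac{1}{207} \approx -0.0048309$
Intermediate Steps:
$p{\left(N \right)} = 0$
$\frac{1}{-207 + p{\left(m{\left(6 \right)} \right)}} = \frac{1}{-207 + 0} = \frac{1}{-207} = - \frac{1}{207}$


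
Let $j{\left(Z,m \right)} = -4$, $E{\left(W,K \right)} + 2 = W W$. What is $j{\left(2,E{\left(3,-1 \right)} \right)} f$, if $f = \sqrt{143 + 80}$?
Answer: $- 4 \sqrt{223} \approx -59.733$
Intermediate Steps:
$E{\left(W,K \right)} = -2 + W^{2}$ ($E{\left(W,K \right)} = -2 + W W = -2 + W^{2}$)
$f = \sqrt{223} \approx 14.933$
$j{\left(2,E{\left(3,-1 \right)} \right)} f = - 4 \sqrt{223}$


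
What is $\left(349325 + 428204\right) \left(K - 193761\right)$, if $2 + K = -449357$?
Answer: $-500044450480$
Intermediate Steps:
$K = -449359$ ($K = -2 - 449357 = -449359$)
$\left(349325 + 428204\right) \left(K - 193761\right) = \left(349325 + 428204\right) \left(-449359 - 193761\right) = 777529 \left(-643120\right) = -500044450480$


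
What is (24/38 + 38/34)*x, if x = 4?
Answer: 2260/323 ≈ 6.9969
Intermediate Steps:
(24/38 + 38/34)*x = (24/38 + 38/34)*4 = (24*(1/38) + 38*(1/34))*4 = (12/19 + 19/17)*4 = (565/323)*4 = 2260/323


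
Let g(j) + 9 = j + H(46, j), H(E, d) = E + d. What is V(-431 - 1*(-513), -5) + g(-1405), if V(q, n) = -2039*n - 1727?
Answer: 5695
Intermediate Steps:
V(q, n) = -1727 - 2039*n
g(j) = 37 + 2*j (g(j) = -9 + (j + (46 + j)) = -9 + (46 + 2*j) = 37 + 2*j)
V(-431 - 1*(-513), -5) + g(-1405) = (-1727 - 2039*(-5)) + (37 + 2*(-1405)) = (-1727 + 10195) + (37 - 2810) = 8468 - 2773 = 5695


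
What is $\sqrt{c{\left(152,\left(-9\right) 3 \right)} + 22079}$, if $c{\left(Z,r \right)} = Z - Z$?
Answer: $\sqrt{22079} \approx 148.59$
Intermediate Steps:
$c{\left(Z,r \right)} = 0$
$\sqrt{c{\left(152,\left(-9\right) 3 \right)} + 22079} = \sqrt{0 + 22079} = \sqrt{22079}$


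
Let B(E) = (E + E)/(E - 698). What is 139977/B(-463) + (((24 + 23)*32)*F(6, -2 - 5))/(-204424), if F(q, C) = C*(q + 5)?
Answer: 377519607547/2151098 ≈ 1.7550e+5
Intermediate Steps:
F(q, C) = C*(5 + q)
B(E) = 2*E/(-698 + E) (B(E) = (2*E)/(-698 + E) = 2*E/(-698 + E))
139977/B(-463) + (((24 + 23)*32)*F(6, -2 - 5))/(-204424) = 139977/((2*(-463)/(-698 - 463))) + (((24 + 23)*32)*((-2 - 5)*(5 + 6)))/(-204424) = 139977/((2*(-463)/(-1161))) + ((47*32)*(-7*11))*(-1/204424) = 139977/((2*(-463)*(-1/1161))) + (1504*(-77))*(-1/204424) = 139977/(926/1161) - 115808*(-1/204424) = 139977*(1161/926) + 1316/2323 = 162513297/926 + 1316/2323 = 377519607547/2151098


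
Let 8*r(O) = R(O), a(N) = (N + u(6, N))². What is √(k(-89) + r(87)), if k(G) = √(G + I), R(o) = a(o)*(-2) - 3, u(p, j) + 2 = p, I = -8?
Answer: √(-33130 + 16*I*√97)/4 ≈ 0.10822 + 45.504*I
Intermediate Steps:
u(p, j) = -2 + p
a(N) = (4 + N)² (a(N) = (N + (-2 + 6))² = (N + 4)² = (4 + N)²)
R(o) = -3 - 2*(4 + o)² (R(o) = (4 + o)²*(-2) - 3 = -2*(4 + o)² - 3 = -3 - 2*(4 + o)²)
r(O) = -3/8 - (4 + O)²/4 (r(O) = (-3 - 2*(4 + O)²)/8 = -3/8 - (4 + O)²/4)
k(G) = √(-8 + G) (k(G) = √(G - 8) = √(-8 + G))
√(k(-89) + r(87)) = √(√(-8 - 89) + (-3/8 - (4 + 87)²/4)) = √(√(-97) + (-3/8 - ¼*91²)) = √(I*√97 + (-3/8 - ¼*8281)) = √(I*√97 + (-3/8 - 8281/4)) = √(I*√97 - 16565/8) = √(-16565/8 + I*√97)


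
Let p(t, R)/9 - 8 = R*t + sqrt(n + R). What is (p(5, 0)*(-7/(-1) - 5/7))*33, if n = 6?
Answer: 104544/7 + 13068*sqrt(6)/7 ≈ 19508.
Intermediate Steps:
p(t, R) = 72 + 9*sqrt(6 + R) + 9*R*t (p(t, R) = 72 + 9*(R*t + sqrt(6 + R)) = 72 + 9*(sqrt(6 + R) + R*t) = 72 + (9*sqrt(6 + R) + 9*R*t) = 72 + 9*sqrt(6 + R) + 9*R*t)
(p(5, 0)*(-7/(-1) - 5/7))*33 = ((72 + 9*sqrt(6 + 0) + 9*0*5)*(-7/(-1) - 5/7))*33 = ((72 + 9*sqrt(6) + 0)*(-7*(-1) - 5*1/7))*33 = ((72 + 9*sqrt(6))*(7 - 5/7))*33 = ((72 + 9*sqrt(6))*(44/7))*33 = (3168/7 + 396*sqrt(6)/7)*33 = 104544/7 + 13068*sqrt(6)/7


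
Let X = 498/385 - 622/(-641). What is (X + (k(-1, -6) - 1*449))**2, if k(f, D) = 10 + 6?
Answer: 11299523534813089/60902836225 ≈ 1.8553e+5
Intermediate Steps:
k(f, D) = 16
X = 558688/246785 (X = 498*(1/385) - 622*(-1/641) = 498/385 + 622/641 = 558688/246785 ≈ 2.2639)
(X + (k(-1, -6) - 1*449))**2 = (558688/246785 + (16 - 1*449))**2 = (558688/246785 + (16 - 449))**2 = (558688/246785 - 433)**2 = (-106299217/246785)**2 = 11299523534813089/60902836225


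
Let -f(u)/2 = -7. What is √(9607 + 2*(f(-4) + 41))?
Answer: √9717 ≈ 98.575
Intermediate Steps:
f(u) = 14 (f(u) = -2*(-7) = 14)
√(9607 + 2*(f(-4) + 41)) = √(9607 + 2*(14 + 41)) = √(9607 + 2*55) = √(9607 + 110) = √9717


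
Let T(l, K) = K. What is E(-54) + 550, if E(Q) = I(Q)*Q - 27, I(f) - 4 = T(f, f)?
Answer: 3223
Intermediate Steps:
I(f) = 4 + f
E(Q) = -27 + Q*(4 + Q) (E(Q) = (4 + Q)*Q - 27 = Q*(4 + Q) - 27 = -27 + Q*(4 + Q))
E(-54) + 550 = (-27 - 54*(4 - 54)) + 550 = (-27 - 54*(-50)) + 550 = (-27 + 2700) + 550 = 2673 + 550 = 3223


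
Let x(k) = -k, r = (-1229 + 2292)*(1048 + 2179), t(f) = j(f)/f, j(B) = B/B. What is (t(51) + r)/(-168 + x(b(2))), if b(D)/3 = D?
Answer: -87472676/4437 ≈ -19714.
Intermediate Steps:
b(D) = 3*D
j(B) = 1
t(f) = 1/f
r = 3430301 (r = 1063*3227 = 3430301)
(t(51) + r)/(-168 + x(b(2))) = (1/51 + 3430301)/(-168 - 3*2) = (1/51 + 3430301)/(-168 - 1*6) = 174945352/(51*(-168 - 6)) = (174945352/51)/(-174) = (174945352/51)*(-1/174) = -87472676/4437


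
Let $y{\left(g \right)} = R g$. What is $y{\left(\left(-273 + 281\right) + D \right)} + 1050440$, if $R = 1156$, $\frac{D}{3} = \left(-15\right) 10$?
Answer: $539488$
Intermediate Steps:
$D = -450$ ($D = 3 \left(\left(-15\right) 10\right) = 3 \left(-150\right) = -450$)
$y{\left(g \right)} = 1156 g$
$y{\left(\left(-273 + 281\right) + D \right)} + 1050440 = 1156 \left(\left(-273 + 281\right) - 450\right) + 1050440 = 1156 \left(8 - 450\right) + 1050440 = 1156 \left(-442\right) + 1050440 = -510952 + 1050440 = 539488$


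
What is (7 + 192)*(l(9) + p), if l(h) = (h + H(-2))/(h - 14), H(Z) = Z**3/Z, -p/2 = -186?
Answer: 367553/5 ≈ 73511.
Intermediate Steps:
p = 372 (p = -2*(-186) = 372)
H(Z) = Z**2
l(h) = (4 + h)/(-14 + h) (l(h) = (h + (-2)**2)/(h - 14) = (h + 4)/(-14 + h) = (4 + h)/(-14 + h))
(7 + 192)*(l(9) + p) = (7 + 192)*((4 + 9)/(-14 + 9) + 372) = 199*(13/(-5) + 372) = 199*(-1/5*13 + 372) = 199*(-13/5 + 372) = 199*(1847/5) = 367553/5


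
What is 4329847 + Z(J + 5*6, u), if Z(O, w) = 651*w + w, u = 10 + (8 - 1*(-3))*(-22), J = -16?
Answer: 4178583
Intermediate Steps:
u = -232 (u = 10 + (8 + 3)*(-22) = 10 + 11*(-22) = 10 - 242 = -232)
Z(O, w) = 652*w
4329847 + Z(J + 5*6, u) = 4329847 + 652*(-232) = 4329847 - 151264 = 4178583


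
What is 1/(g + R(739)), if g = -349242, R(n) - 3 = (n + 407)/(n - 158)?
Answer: -581/202906713 ≈ -2.8634e-6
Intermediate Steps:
R(n) = 3 + (407 + n)/(-158 + n) (R(n) = 3 + (n + 407)/(n - 158) = 3 + (407 + n)/(-158 + n))
1/(g + R(739)) = 1/(-349242 + (-67 + 4*739)/(-158 + 739)) = 1/(-349242 + (-67 + 2956)/581) = 1/(-349242 + (1/581)*2889) = 1/(-349242 + 2889/581) = 1/(-202906713/581) = -581/202906713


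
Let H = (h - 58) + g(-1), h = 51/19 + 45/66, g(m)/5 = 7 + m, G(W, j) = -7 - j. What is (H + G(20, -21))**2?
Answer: 19758025/174724 ≈ 113.08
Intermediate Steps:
g(m) = 35 + 5*m (g(m) = 5*(7 + m) = 35 + 5*m)
h = 1407/418 (h = 51*(1/19) + 45*(1/66) = 51/19 + 15/22 = 1407/418 ≈ 3.3660)
H = -10297/418 (H = (1407/418 - 58) + (35 + 5*(-1)) = -22837/418 + (35 - 5) = -22837/418 + 30 = -10297/418 ≈ -24.634)
(H + G(20, -21))**2 = (-10297/418 + (-7 - 1*(-21)))**2 = (-10297/418 + (-7 + 21))**2 = (-10297/418 + 14)**2 = (-4445/418)**2 = 19758025/174724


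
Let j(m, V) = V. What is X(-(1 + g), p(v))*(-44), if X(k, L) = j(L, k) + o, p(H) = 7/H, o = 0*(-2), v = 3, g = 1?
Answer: 88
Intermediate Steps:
o = 0
X(k, L) = k (X(k, L) = k + 0 = k)
X(-(1 + g), p(v))*(-44) = -(1 + 1)*(-44) = -1*2*(-44) = -2*(-44) = 88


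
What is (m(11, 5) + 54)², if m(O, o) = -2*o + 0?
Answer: 1936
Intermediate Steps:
m(O, o) = -2*o
(m(11, 5) + 54)² = (-2*5 + 54)² = (-10 + 54)² = 44² = 1936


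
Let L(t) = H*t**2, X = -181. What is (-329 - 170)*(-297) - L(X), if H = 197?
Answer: -6305714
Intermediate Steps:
L(t) = 197*t**2
(-329 - 170)*(-297) - L(X) = (-329 - 170)*(-297) - 197*(-181)**2 = -499*(-297) - 197*32761 = 148203 - 1*6453917 = 148203 - 6453917 = -6305714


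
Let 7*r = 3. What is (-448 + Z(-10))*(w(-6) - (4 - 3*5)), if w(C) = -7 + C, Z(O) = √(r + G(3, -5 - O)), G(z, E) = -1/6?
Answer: 896 - √462/21 ≈ 894.98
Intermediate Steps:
r = 3/7 (r = (⅐)*3 = 3/7 ≈ 0.42857)
G(z, E) = -⅙ (G(z, E) = -1*⅙ = -⅙)
Z(O) = √462/42 (Z(O) = √(3/7 - ⅙) = √(11/42) = √462/42)
(-448 + Z(-10))*(w(-6) - (4 - 3*5)) = (-448 + √462/42)*((-7 - 6) - (4 - 3*5)) = (-448 + √462/42)*(-13 - (4 - 15)) = (-448 + √462/42)*(-13 - 1*(-11)) = (-448 + √462/42)*(-13 + 11) = (-448 + √462/42)*(-2) = 896 - √462/21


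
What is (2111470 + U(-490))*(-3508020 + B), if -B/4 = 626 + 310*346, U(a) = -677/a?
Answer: -2037977777317014/245 ≈ -8.3183e+12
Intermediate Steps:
B = -431544 (B = -4*(626 + 310*346) = -4*(626 + 107260) = -4*107886 = -431544)
(2111470 + U(-490))*(-3508020 + B) = (2111470 - 677/(-490))*(-3508020 - 431544) = (2111470 - 677*(-1/490))*(-3939564) = (2111470 + 677/490)*(-3939564) = (1034620977/490)*(-3939564) = -2037977777317014/245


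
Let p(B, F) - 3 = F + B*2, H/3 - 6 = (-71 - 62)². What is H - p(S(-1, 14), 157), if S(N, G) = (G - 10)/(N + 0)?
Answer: 52933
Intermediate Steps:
S(N, G) = (-10 + G)/N
H = 53085 (H = 18 + 3*(-71 - 62)² = 18 + 3*(-133)² = 18 + 3*17689 = 18 + 53067 = 53085)
p(B, F) = 3 + F + 2*B (p(B, F) = 3 + (F + B*2) = 3 + (F + 2*B) = 3 + F + 2*B)
H - p(S(-1, 14), 157) = 53085 - (3 + 157 + 2*((-10 + 14)/(-1))) = 53085 - (3 + 157 + 2*(-1*4)) = 53085 - (3 + 157 + 2*(-4)) = 53085 - (3 + 157 - 8) = 53085 - 1*152 = 53085 - 152 = 52933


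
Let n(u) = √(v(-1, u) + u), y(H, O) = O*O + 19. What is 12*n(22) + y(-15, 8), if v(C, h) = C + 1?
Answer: 83 + 12*√22 ≈ 139.28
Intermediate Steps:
v(C, h) = 1 + C
y(H, O) = 19 + O² (y(H, O) = O² + 19 = 19 + O²)
n(u) = √u (n(u) = √((1 - 1) + u) = √(0 + u) = √u)
12*n(22) + y(-15, 8) = 12*√22 + (19 + 8²) = 12*√22 + (19 + 64) = 12*√22 + 83 = 83 + 12*√22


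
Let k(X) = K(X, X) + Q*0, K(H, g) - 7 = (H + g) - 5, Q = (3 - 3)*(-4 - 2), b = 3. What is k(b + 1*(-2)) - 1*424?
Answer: -420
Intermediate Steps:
Q = 0 (Q = 0*(-6) = 0)
K(H, g) = 2 + H + g (K(H, g) = 7 + ((H + g) - 5) = 7 + (-5 + H + g) = 2 + H + g)
k(X) = 2 + 2*X (k(X) = (2 + X + X) + 0*0 = (2 + 2*X) + 0 = 2 + 2*X)
k(b + 1*(-2)) - 1*424 = (2 + 2*(3 + 1*(-2))) - 1*424 = (2 + 2*(3 - 2)) - 424 = (2 + 2*1) - 424 = (2 + 2) - 424 = 4 - 424 = -420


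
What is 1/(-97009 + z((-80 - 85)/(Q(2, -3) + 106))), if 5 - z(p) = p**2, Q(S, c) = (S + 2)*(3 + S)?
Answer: -1764/171118081 ≈ -1.0309e-5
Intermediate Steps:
Q(S, c) = (2 + S)*(3 + S)
z(p) = 5 - p**2
1/(-97009 + z((-80 - 85)/(Q(2, -3) + 106))) = 1/(-97009 + (5 - ((-80 - 85)/((6 + 2**2 + 5*2) + 106))**2)) = 1/(-97009 + (5 - (-165/((6 + 4 + 10) + 106))**2)) = 1/(-97009 + (5 - (-165/(20 + 106))**2)) = 1/(-97009 + (5 - (-165/126)**2)) = 1/(-97009 + (5 - (-165*1/126)**2)) = 1/(-97009 + (5 - (-55/42)**2)) = 1/(-97009 + (5 - 1*3025/1764)) = 1/(-97009 + (5 - 3025/1764)) = 1/(-97009 + 5795/1764) = 1/(-171118081/1764) = -1764/171118081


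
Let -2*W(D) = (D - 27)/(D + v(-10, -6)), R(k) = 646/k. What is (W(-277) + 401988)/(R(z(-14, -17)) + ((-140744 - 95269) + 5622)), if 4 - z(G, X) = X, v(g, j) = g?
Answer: -346111212/198340165 ≈ -1.7450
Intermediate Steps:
z(G, X) = 4 - X
W(D) = -(-27 + D)/(2*(-10 + D)) (W(D) = -(D - 27)/(2*(D - 10)) = -(-27 + D)/(2*(-10 + D)))
(W(-277) + 401988)/(R(z(-14, -17)) + ((-140744 - 95269) + 5622)) = ((27 - 1*(-277))/(2*(-10 - 277)) + 401988)/(646/(4 - 1*(-17)) + ((-140744 - 95269) + 5622)) = ((½)*(27 + 277)/(-287) + 401988)/(646/(4 + 17) + (-236013 + 5622)) = ((½)*(-1/287)*304 + 401988)/(646/21 - 230391) = (-152/287 + 401988)/(646*(1/21) - 230391) = 115370404/(287*(646/21 - 230391)) = 115370404/(287*(-4837565/21)) = (115370404/287)*(-21/4837565) = -346111212/198340165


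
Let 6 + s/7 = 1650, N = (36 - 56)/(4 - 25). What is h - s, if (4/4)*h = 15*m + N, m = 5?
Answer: -240073/21 ≈ -11432.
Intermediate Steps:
N = 20/21 (N = -20/(-21) = -20*(-1/21) = 20/21 ≈ 0.95238)
s = 11508 (s = -42 + 7*1650 = -42 + 11550 = 11508)
h = 1595/21 (h = 15*5 + 20/21 = 75 + 20/21 = 1595/21 ≈ 75.952)
h - s = 1595/21 - 1*11508 = 1595/21 - 11508 = -240073/21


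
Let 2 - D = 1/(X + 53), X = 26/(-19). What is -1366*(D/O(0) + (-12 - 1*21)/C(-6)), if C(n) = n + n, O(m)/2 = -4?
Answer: -13413437/3924 ≈ -3418.3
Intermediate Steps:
X = -26/19 (X = 26*(-1/19) = -26/19 ≈ -1.3684)
D = 1943/981 (D = 2 - 1/(-26/19 + 53) = 2 - 1/981/19 = 2 - 1*19/981 = 2 - 19/981 = 1943/981 ≈ 1.9806)
O(m) = -8 (O(m) = 2*(-4) = -8)
C(n) = 2*n
-1366*(D/O(0) + (-12 - 1*21)/C(-6)) = -1366*((1943/981)/(-8) + (-12 - 1*21)/((2*(-6)))) = -1366*((1943/981)*(-⅛) + (-12 - 21)/(-12)) = -1366*(-1943/7848 - 33*(-1/12)) = -1366*(-1943/7848 + 11/4) = -1366*19639/7848 = -13413437/3924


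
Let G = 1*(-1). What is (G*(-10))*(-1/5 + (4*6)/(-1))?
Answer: -242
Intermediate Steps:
G = -1
(G*(-10))*(-1/5 + (4*6)/(-1)) = (-1*(-10))*(-1/5 + (4*6)/(-1)) = 10*(-1*⅕ + 24*(-1)) = 10*(-⅕ - 24) = 10*(-121/5) = -242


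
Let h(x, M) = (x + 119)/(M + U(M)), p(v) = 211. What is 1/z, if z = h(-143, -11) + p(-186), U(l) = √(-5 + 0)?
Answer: 895/190721 - 4*I*√5/953605 ≈ 0.0046927 - 9.3794e-6*I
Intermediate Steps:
U(l) = I*√5 (U(l) = √(-5) = I*√5)
h(x, M) = (119 + x)/(M + I*√5) (h(x, M) = (x + 119)/(M + I*√5) = (119 + x)/(M + I*√5))
z = 211 - 24/(-11 + I*√5) (z = (119 - 143)/(-11 + I*√5) + 211 = -24/(-11 + I*√5) + 211 = 211 - 24/(-11 + I*√5) ≈ 213.1 + 0.42592*I)
1/z = 1/(4475/21 + 4*I*√5/21)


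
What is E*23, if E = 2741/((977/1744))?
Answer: 109946992/977 ≈ 1.1254e+5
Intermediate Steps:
E = 4780304/977 (E = 2741/((977*(1/1744))) = 2741/(977/1744) = 2741*(1744/977) = 4780304/977 ≈ 4892.8)
E*23 = (4780304/977)*23 = 109946992/977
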